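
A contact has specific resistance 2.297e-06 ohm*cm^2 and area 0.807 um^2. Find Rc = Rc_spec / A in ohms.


Step 1: Convert area to cm^2: 0.807 um^2 = 8.0700e-09 cm^2
Step 2: Rc = Rc_spec / A = 2.297e-06 / 8.0700e-09
Step 3: Rc = 2.85e+02 ohms

2.85e+02


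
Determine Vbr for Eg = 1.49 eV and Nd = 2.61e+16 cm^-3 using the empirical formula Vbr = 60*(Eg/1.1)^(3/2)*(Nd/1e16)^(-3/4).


Step 1: Eg/1.1 = 1.49/1.1 = 1.354545
Step 2: (Eg/1.1)^1.5 = 1.354545^1.5 = 1.576486
Step 3: (Nd/1e16)^(-0.75) = (2.61)^(-0.75) = 0.486990
Step 4: Vbr = 60 * 1.576486 * 0.486990 = 46.1 V

46.1


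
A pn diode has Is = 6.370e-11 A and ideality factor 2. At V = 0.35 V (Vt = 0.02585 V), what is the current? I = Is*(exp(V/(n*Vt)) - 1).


Step 1: V/(n*Vt) = 0.35/(2*0.02585) = 6.7698
Step 2: exp(6.7698) = 8.7114e+02
Step 3: I = 6.370e-11 * (8.7114e+02 - 1) = 5.54e-08 A

5.54e-08


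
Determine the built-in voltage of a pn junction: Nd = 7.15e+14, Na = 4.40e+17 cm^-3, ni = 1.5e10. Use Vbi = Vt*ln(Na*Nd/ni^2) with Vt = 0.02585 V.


Step 1: Compute Na*Nd/ni^2 = 4.40e+17 * 7.15e+14 / (1.5e10)^2 = 1.3982e+12
Step 2: ln(1.3982e+12) = 27.9662
Step 3: Vbi = 0.02585 * 27.9662 = 0.723 V

0.723


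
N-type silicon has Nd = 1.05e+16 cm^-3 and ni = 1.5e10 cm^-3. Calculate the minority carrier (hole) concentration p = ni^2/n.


Step 1: Since Nd >> ni, n ≈ Nd = 1.05e+16 cm^-3
Step 2: p = ni^2 / n = (1.5e10)^2 / 1.05e+16
Step 3: p = 2.25e20 / 1.05e+16 = 2.14e+04 cm^-3

2.14e+04


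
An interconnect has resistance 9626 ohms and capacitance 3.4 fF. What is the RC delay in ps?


Step 1: tau = R * C
Step 2: tau = 9626 * 3.4 fF = 9626 * 3.4e-15 F
Step 3: tau = 3.27284e-11 s = 32.7284 ps

32.7284


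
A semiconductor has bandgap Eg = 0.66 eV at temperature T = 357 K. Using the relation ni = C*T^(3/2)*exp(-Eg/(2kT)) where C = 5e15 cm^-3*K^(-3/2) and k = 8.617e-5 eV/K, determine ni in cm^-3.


Step 1: Compute kT = 8.617e-5 * 357 = 0.03076269 eV
Step 2: Exponent = -Eg/(2kT) = -0.66/(2*0.03076269) = -10.72728
Step 3: T^(3/2) = 357^1.5 = 6745.32
Step 4: ni = 5e15 * 6745.32 * exp(-10.72728) = 7.40e+14 cm^-3

7.40e+14


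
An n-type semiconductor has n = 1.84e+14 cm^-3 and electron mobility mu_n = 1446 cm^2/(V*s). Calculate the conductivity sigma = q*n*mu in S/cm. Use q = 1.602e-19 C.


Step 1: sigma = q * n * mu
Step 2: sigma = 1.602e-19 * 1.84e+14 * 1446
Step 3: sigma = 4.262e-02 S/cm

4.262e-02


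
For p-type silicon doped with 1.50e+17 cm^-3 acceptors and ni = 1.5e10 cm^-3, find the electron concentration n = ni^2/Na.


Step 1: Majority hole concentration p ≈ Na = 1.50e+17 cm^-3
Step 2: n = ni^2 / Na = (1.5e10)^2 / 1.50e+17
Step 3: n = 1.50e+03 cm^-3

1.50e+03


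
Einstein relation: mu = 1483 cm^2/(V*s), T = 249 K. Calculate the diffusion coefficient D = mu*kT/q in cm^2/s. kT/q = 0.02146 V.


Step 1: D = mu * (kT/q)
Step 2: D = 1483 * 0.02146
Step 3: D = 31.83 cm^2/s

31.83


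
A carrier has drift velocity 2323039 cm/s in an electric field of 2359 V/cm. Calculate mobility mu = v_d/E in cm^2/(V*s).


Step 1: mu = v_d / E
Step 2: mu = 2323039 / 2359
Step 3: mu = 984.76 cm^2/(V*s)

984.76


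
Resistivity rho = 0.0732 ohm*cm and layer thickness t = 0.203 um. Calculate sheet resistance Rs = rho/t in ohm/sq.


Step 1: Convert thickness to cm: t = 0.203 um = 2.0300e-05 cm
Step 2: Rs = rho / t = 0.0732 / 2.0300e-05
Step 3: Rs = 3605.9 ohm/sq

3605.9


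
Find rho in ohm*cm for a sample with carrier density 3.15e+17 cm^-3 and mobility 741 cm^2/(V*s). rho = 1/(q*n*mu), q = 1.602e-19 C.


Step 1: sigma = q * n * mu = 1.602e-19 * 3.15e+17 * 741 = 3.73931e+01 S/cm
Step 2: rho = 1 / sigma = 1 / 3.73931e+01 = 0.02674 ohm*cm

0.02674


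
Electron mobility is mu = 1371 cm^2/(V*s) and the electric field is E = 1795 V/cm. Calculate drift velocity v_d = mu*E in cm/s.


Step 1: v_d = mu * E
Step 2: v_d = 1371 * 1795 = 2460945
Step 3: v_d = 2.46e+06 cm/s

2.46e+06


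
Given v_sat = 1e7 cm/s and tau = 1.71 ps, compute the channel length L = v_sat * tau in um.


Step 1: tau in seconds = 1.71 ps * 1e-12 = 1.7100e-12 s
Step 2: L = v_sat * tau = 1e7 * 1.7100e-12 = 1.7100e-05 cm
Step 3: L in um = 1.7100e-05 * 1e4 = 0.171 um

0.171


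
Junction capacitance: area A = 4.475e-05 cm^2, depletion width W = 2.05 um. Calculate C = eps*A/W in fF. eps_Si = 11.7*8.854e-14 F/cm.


Step 1: eps_Si = 11.7 * 8.854e-14 = 1.035918e-12 F/cm
Step 2: W in cm = 2.05 * 1e-4 = 2.05e-04 cm
Step 3: C = 1.035918e-12 * 4.475e-05 / 2.05e-04 = 2.261333e-13 F
Step 4: C = 226.13 fF

226.13


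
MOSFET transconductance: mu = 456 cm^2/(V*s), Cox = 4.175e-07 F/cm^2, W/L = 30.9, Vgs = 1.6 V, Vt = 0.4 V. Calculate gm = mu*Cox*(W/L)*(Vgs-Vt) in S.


Step 1: Vov = Vgs - Vt = 1.6 - 0.4 = 1.2 V
Step 2: gm = mu * Cox * (W/L) * Vov
Step 3: gm = 456 * 4.175e-07 * 30.9 * 1.2 = 7.06e-03 S

7.06e-03


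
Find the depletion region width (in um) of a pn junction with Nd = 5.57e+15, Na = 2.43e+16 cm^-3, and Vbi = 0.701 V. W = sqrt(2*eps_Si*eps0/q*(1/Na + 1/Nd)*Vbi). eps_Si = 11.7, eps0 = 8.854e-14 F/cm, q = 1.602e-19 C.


Step 1: 1/Na + 1/Nd = 1/2.43e+16 + 1/5.57e+15 = 2.20685e-16
Step 2: 2*eps*eps0/q = 2*11.7*8.854e-14/1.602e-19 = 1.293281e+07
Step 3: W^2 = 1.293281e+07 * 2.20685e-16 * 0.701 = 2.00071e-09
Step 4: W = sqrt(2.00071e-09) = 4.473e-05 cm = 0.4473 um

0.4473


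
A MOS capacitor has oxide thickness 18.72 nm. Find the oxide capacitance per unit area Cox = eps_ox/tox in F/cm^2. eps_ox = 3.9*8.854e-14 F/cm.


Step 1: eps_ox = 3.9 * 8.854e-14 = 3.45306e-13 F/cm
Step 2: tox in cm = 18.72 nm * 1e-7 = 1.8720e-06 cm
Step 3: Cox = 3.45306e-13 / 1.8720e-06 = 1.84e-07 F/cm^2

1.84e-07


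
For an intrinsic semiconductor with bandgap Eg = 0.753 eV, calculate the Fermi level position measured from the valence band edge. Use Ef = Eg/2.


Step 1: For an intrinsic semiconductor, the Fermi level sits at midgap.
Step 2: Ef = Eg / 2 = 0.753 / 2 = 0.3765 eV

0.3765


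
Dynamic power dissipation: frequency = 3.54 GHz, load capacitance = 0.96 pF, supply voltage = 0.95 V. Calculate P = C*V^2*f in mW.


Step 1: V^2 = 0.95^2 = 0.9025 V^2
Step 2: P = C*V^2*f = 0.96e-12 F * 0.9025 * 3.54e9 Hz
Step 3: P = 3.067056e-03 W
Step 4: P = 3.067 mW

3.067


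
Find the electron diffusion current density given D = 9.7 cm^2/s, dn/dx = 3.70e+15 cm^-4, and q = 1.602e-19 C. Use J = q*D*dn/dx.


Step 1: J = q * D * (dn/dx)
Step 2: J = 1.602e-19 * 9.7 * 3.70e+15
Step 3: J = 5.75e-03 A/cm^2

5.75e-03


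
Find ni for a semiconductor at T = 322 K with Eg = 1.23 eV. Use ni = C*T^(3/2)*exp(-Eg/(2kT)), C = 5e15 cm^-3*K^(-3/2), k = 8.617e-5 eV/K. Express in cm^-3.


Step 1: Compute kT = 8.617e-5 * 322 = 0.02774674 eV
Step 2: Exponent = -Eg/(2kT) = -1.23/(2*0.02774674) = -22.16477
Step 3: T^(3/2) = 322^1.5 = 5778.08
Step 4: ni = 5e15 * 5778.08 * exp(-22.16477) = 6.83e+09 cm^-3

6.83e+09


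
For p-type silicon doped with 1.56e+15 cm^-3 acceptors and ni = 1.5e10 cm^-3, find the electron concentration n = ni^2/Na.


Step 1: Majority hole concentration p ≈ Na = 1.56e+15 cm^-3
Step 2: n = ni^2 / Na = (1.5e10)^2 / 1.56e+15
Step 3: n = 1.44e+05 cm^-3

1.44e+05


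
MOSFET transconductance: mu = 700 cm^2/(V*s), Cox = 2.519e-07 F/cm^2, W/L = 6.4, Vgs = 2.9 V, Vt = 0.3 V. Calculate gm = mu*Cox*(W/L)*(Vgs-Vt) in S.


Step 1: Vov = Vgs - Vt = 2.9 - 0.3 = 2.6 V
Step 2: gm = mu * Cox * (W/L) * Vov
Step 3: gm = 700 * 2.519e-07 * 6.4 * 2.6 = 2.93e-03 S

2.93e-03


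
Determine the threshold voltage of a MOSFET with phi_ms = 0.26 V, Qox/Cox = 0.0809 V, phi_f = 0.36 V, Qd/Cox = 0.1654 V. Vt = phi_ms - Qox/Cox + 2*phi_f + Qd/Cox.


Step 1: Vt = phi_ms - Qox/Cox + 2*phi_f + Qd/Cox
Step 2: Vt = 0.26 - 0.0809 + 2*0.36 + 0.1654
Step 3: Vt = 0.26 - 0.0809 + 0.72 + 0.1654
Step 4: Vt = 1.0645 V

1.0645


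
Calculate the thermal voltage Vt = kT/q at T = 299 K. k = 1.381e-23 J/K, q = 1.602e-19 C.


Step 1: kT = 1.381e-23 * 299 = 4.12919e-21 J
Step 2: Vt = kT/q = 4.12919e-21 / 1.602e-19
Step 3: Vt = 0.02578 V

0.02578


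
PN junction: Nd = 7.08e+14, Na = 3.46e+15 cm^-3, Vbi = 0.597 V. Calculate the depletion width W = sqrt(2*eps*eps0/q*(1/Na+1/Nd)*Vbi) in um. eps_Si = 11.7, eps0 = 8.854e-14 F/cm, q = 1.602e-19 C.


Step 1: 1/Na + 1/Nd = 1/3.46e+15 + 1/7.08e+14 = 1.70145e-15
Step 2: 2*eps*eps0/q = 2*11.7*8.854e-14/1.602e-19 = 1.293281e+07
Step 3: W^2 = 1.293281e+07 * 1.70145e-15 * 0.597 = 1.31367e-08
Step 4: W = sqrt(1.31367e-08) = 1.146e-04 cm = 1.146 um

1.146


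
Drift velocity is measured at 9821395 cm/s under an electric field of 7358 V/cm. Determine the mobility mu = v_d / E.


Step 1: mu = v_d / E
Step 2: mu = 9821395 / 7358
Step 3: mu = 1334.79 cm^2/(V*s)

1334.79


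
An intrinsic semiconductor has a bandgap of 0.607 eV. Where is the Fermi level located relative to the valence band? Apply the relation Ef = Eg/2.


Step 1: For an intrinsic semiconductor, the Fermi level sits at midgap.
Step 2: Ef = Eg / 2 = 0.607 / 2 = 0.3035 eV

0.3035


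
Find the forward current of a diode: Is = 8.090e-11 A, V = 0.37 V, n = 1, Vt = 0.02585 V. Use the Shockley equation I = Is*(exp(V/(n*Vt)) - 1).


Step 1: V/(n*Vt) = 0.37/(1*0.02585) = 14.3133
Step 2: exp(14.3133) = 1.6451e+06
Step 3: I = 8.090e-11 * (1.6451e+06 - 1) = 1.33e-04 A

1.33e-04


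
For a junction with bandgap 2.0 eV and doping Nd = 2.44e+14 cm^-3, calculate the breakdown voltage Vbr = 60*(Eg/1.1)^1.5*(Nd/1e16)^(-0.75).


Step 1: Eg/1.1 = 2.0/1.1 = 1.818182
Step 2: (Eg/1.1)^1.5 = 1.818182^1.5 = 2.451636
Step 3: (Nd/1e16)^(-0.75) = (0.0244)^(-0.75) = 16.197860
Step 4: Vbr = 60 * 2.451636 * 16.197860 = 2382.7 V

2382.7


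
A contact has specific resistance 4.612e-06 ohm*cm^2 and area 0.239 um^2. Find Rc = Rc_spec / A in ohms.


Step 1: Convert area to cm^2: 0.239 um^2 = 2.3900e-09 cm^2
Step 2: Rc = Rc_spec / A = 4.612e-06 / 2.3900e-09
Step 3: Rc = 1.93e+03 ohms

1.93e+03


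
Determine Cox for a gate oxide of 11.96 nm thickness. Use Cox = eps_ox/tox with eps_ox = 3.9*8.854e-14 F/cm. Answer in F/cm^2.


Step 1: eps_ox = 3.9 * 8.854e-14 = 3.45306e-13 F/cm
Step 2: tox in cm = 11.96 nm * 1e-7 = 1.1960e-06 cm
Step 3: Cox = 3.45306e-13 / 1.1960e-06 = 2.89e-07 F/cm^2

2.89e-07


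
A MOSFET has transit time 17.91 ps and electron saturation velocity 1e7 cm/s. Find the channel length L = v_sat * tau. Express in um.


Step 1: tau in seconds = 17.91 ps * 1e-12 = 1.7910e-11 s
Step 2: L = v_sat * tau = 1e7 * 1.7910e-11 = 1.7910e-04 cm
Step 3: L in um = 1.7910e-04 * 1e4 = 1.791 um

1.791


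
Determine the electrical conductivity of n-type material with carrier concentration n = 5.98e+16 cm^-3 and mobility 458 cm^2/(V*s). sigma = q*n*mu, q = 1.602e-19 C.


Step 1: sigma = q * n * mu
Step 2: sigma = 1.602e-19 * 5.98e+16 * 458
Step 3: sigma = 4.388e+00 S/cm

4.388e+00


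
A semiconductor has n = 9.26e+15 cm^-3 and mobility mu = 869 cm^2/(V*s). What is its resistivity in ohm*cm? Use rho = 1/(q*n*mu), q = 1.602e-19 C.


Step 1: sigma = q * n * mu = 1.602e-19 * 9.26e+15 * 869 = 1.28912e+00 S/cm
Step 2: rho = 1 / sigma = 1 / 1.28912e+00 = 0.7757 ohm*cm

0.7757


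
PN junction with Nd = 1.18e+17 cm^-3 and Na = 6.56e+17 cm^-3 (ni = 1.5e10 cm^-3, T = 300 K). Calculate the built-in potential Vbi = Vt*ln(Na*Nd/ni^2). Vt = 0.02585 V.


Step 1: Compute Na*Nd/ni^2 = 6.56e+17 * 1.18e+17 / (1.5e10)^2 = 3.4404e+14
Step 2: ln(3.4404e+14) = 33.4718
Step 3: Vbi = 0.02585 * 33.4718 = 0.865 V

0.865


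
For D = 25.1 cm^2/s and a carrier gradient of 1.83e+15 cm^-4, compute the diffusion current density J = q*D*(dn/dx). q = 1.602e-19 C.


Step 1: J = q * D * (dn/dx)
Step 2: J = 1.602e-19 * 25.1 * 1.83e+15
Step 3: J = 7.36e-03 A/cm^2

7.36e-03


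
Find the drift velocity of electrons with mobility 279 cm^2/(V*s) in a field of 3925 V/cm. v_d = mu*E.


Step 1: v_d = mu * E
Step 2: v_d = 279 * 3925 = 1095075
Step 3: v_d = 1.10e+06 cm/s

1.10e+06


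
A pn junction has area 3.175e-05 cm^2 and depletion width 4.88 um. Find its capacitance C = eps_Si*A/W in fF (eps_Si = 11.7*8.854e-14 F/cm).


Step 1: eps_Si = 11.7 * 8.854e-14 = 1.035918e-12 F/cm
Step 2: W in cm = 4.88 * 1e-4 = 4.88e-04 cm
Step 3: C = 1.035918e-12 * 3.175e-05 / 4.88e-04 = 6.739835e-14 F
Step 4: C = 67.4 fF

67.4


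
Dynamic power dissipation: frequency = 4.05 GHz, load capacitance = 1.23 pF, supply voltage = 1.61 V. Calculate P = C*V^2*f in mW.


Step 1: V^2 = 1.61^2 = 2.5921 V^2
Step 2: P = C*V^2*f = 1.23e-12 F * 2.5921 * 4.05e9 Hz
Step 3: P = 1.291254615e-02 W
Step 4: P = 12.913 mW

12.913


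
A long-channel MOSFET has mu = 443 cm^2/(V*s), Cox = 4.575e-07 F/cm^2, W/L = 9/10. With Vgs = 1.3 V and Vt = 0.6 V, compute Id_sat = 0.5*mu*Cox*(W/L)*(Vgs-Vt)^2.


Step 1: Overdrive voltage Vov = Vgs - Vt = 1.3 - 0.6 = 0.7 V
Step 2: W/L = 9/10 = 0.9
Step 3: Id = 0.5 * 443 * 4.575e-07 * 0.9 * 0.7^2
Step 4: Id = 4.47e-05 A

4.47e-05


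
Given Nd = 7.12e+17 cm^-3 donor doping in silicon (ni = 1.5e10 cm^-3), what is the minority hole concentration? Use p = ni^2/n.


Step 1: Since Nd >> ni, n ≈ Nd = 7.12e+17 cm^-3
Step 2: p = ni^2 / n = (1.5e10)^2 / 7.12e+17
Step 3: p = 2.25e20 / 7.12e+17 = 3.16e+02 cm^-3

3.16e+02


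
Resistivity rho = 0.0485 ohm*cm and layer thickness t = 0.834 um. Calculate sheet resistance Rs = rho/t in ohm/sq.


Step 1: Convert thickness to cm: t = 0.834 um = 8.3400e-05 cm
Step 2: Rs = rho / t = 0.0485 / 8.3400e-05
Step 3: Rs = 581.5 ohm/sq

581.5


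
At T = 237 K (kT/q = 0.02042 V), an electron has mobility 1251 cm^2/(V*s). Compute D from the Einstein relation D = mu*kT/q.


Step 1: D = mu * (kT/q)
Step 2: D = 1251 * 0.02042
Step 3: D = 25.55 cm^2/s

25.55


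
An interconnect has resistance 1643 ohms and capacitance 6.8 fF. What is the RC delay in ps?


Step 1: tau = R * C
Step 2: tau = 1643 * 6.8 fF = 1643 * 6.8e-15 F
Step 3: tau = 1.11724e-11 s = 11.1724 ps

11.1724


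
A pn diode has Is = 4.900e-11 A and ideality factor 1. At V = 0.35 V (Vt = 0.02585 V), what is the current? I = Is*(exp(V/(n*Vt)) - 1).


Step 1: V/(n*Vt) = 0.35/(1*0.02585) = 13.5397
Step 2: exp(13.5397) = 7.5896e+05
Step 3: I = 4.900e-11 * (7.5896e+05 - 1) = 3.72e-05 A

3.72e-05


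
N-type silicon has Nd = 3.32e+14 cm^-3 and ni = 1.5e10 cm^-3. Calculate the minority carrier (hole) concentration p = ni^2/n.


Step 1: Since Nd >> ni, n ≈ Nd = 3.32e+14 cm^-3
Step 2: p = ni^2 / n = (1.5e10)^2 / 3.32e+14
Step 3: p = 2.25e20 / 3.32e+14 = 6.78e+05 cm^-3

6.78e+05


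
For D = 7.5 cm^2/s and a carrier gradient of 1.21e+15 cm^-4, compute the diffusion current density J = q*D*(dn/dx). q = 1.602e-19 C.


Step 1: J = q * D * (dn/dx)
Step 2: J = 1.602e-19 * 7.5 * 1.21e+15
Step 3: J = 1.45e-03 A/cm^2

1.45e-03


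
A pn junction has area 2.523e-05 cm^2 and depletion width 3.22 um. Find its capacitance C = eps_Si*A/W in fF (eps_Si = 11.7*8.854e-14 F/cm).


Step 1: eps_Si = 11.7 * 8.854e-14 = 1.035918e-12 F/cm
Step 2: W in cm = 3.22 * 1e-4 = 3.22e-04 cm
Step 3: C = 1.035918e-12 * 2.523e-05 / 3.22e-04 = 8.116836e-14 F
Step 4: C = 81.17 fF

81.17


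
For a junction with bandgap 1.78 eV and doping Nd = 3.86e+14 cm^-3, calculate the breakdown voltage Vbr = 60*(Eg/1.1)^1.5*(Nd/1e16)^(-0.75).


Step 1: Eg/1.1 = 1.78/1.1 = 1.618182
Step 2: (Eg/1.1)^1.5 = 1.618182^1.5 = 2.058453
Step 3: (Nd/1e16)^(-0.75) = (0.0386)^(-0.75) = 11.483110
Step 4: Vbr = 60 * 2.058453 * 11.483110 = 1418.2 V

1418.2


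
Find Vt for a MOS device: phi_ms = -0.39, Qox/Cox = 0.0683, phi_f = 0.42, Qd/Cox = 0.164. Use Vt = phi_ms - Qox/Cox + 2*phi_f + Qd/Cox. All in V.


Step 1: Vt = phi_ms - Qox/Cox + 2*phi_f + Qd/Cox
Step 2: Vt = -0.39 - 0.0683 + 2*0.42 + 0.164
Step 3: Vt = -0.39 - 0.0683 + 0.84 + 0.164
Step 4: Vt = 0.5457 V

0.5457


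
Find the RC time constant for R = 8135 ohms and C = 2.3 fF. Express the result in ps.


Step 1: tau = R * C
Step 2: tau = 8135 * 2.3 fF = 8135 * 2.3e-15 F
Step 3: tau = 1.87105e-11 s = 18.7105 ps

18.7105


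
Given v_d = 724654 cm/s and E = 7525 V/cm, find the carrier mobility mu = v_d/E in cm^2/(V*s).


Step 1: mu = v_d / E
Step 2: mu = 724654 / 7525
Step 3: mu = 96.3 cm^2/(V*s)

96.3


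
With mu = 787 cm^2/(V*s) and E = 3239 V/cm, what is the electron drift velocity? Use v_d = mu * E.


Step 1: v_d = mu * E
Step 2: v_d = 787 * 3239 = 2549093
Step 3: v_d = 2.55e+06 cm/s

2.55e+06


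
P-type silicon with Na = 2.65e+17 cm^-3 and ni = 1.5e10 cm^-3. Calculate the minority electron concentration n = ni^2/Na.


Step 1: Majority hole concentration p ≈ Na = 2.65e+17 cm^-3
Step 2: n = ni^2 / Na = (1.5e10)^2 / 2.65e+17
Step 3: n = 8.49e+02 cm^-3

8.49e+02


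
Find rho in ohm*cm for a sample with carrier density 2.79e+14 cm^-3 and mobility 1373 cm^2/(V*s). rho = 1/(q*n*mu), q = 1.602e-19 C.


Step 1: sigma = q * n * mu = 1.602e-19 * 2.79e+14 * 1373 = 6.13673e-02 S/cm
Step 2: rho = 1 / sigma = 1 / 6.13673e-02 = 16.3 ohm*cm

16.3


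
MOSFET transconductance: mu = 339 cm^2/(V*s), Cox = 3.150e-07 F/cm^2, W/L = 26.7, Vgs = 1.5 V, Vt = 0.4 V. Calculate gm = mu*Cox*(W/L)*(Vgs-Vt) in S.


Step 1: Vov = Vgs - Vt = 1.5 - 0.4 = 1.1 V
Step 2: gm = mu * Cox * (W/L) * Vov
Step 3: gm = 339 * 3.150e-07 * 26.7 * 1.1 = 3.14e-03 S

3.14e-03


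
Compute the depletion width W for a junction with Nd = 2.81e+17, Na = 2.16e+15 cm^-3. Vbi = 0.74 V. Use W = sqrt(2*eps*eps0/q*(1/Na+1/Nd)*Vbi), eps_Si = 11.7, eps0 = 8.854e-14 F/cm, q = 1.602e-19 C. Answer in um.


Step 1: 1/Na + 1/Nd = 1/2.16e+15 + 1/2.81e+17 = 4.66522e-16
Step 2: 2*eps*eps0/q = 2*11.7*8.854e-14/1.602e-19 = 1.293281e+07
Step 3: W^2 = 1.293281e+07 * 4.66522e-16 * 0.74 = 4.46475e-09
Step 4: W = sqrt(4.46475e-09) = 6.682e-05 cm = 0.6682 um

0.6682


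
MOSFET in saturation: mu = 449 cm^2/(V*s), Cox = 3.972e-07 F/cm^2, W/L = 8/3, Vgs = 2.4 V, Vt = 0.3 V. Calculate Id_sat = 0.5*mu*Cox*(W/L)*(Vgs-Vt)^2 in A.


Step 1: Overdrive voltage Vov = Vgs - Vt = 2.4 - 0.3 = 2.1 V
Step 2: W/L = 8/3 = 2.66667
Step 3: Id = 0.5 * 449 * 3.972e-07 * 2.66667 * 2.1^2
Step 4: Id = 1.05e-03 A

1.05e-03


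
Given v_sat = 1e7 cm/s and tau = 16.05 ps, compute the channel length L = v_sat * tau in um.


Step 1: tau in seconds = 16.05 ps * 1e-12 = 1.6050e-11 s
Step 2: L = v_sat * tau = 1e7 * 1.6050e-11 = 1.6050e-04 cm
Step 3: L in um = 1.6050e-04 * 1e4 = 1.605 um

1.605


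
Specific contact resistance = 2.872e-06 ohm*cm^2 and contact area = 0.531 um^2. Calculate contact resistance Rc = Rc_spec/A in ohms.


Step 1: Convert area to cm^2: 0.531 um^2 = 5.3100e-09 cm^2
Step 2: Rc = Rc_spec / A = 2.872e-06 / 5.3100e-09
Step 3: Rc = 5.41e+02 ohms

5.41e+02


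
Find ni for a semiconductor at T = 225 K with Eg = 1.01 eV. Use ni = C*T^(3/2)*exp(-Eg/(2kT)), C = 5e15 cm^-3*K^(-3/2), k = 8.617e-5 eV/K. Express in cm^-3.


Step 1: Compute kT = 8.617e-5 * 225 = 0.01938825 eV
Step 2: Exponent = -Eg/(2kT) = -1.01/(2*0.01938825) = -26.04670
Step 3: T^(3/2) = 225^1.5 = 3375.00
Step 4: ni = 5e15 * 3375.00 * exp(-26.04670) = 8.23e+07 cm^-3

8.23e+07


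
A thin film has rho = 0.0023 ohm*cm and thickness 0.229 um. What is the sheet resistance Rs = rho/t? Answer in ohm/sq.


Step 1: Convert thickness to cm: t = 0.229 um = 2.2900e-05 cm
Step 2: Rs = rho / t = 0.0023 / 2.2900e-05
Step 3: Rs = 100.4 ohm/sq

100.4


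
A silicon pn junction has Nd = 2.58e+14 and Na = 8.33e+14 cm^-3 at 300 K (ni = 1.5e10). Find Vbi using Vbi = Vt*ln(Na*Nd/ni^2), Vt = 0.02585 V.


Step 1: Compute Na*Nd/ni^2 = 8.33e+14 * 2.58e+14 / (1.5e10)^2 = 9.5517e+08
Step 2: ln(9.5517e+08) = 20.6774
Step 3: Vbi = 0.02585 * 20.6774 = 0.535 V

0.535


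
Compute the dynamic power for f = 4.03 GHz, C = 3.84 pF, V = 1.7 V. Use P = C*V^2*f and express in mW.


Step 1: V^2 = 1.7^2 = 2.89 V^2
Step 2: P = C*V^2*f = 3.84e-12 F * 2.89 * 4.03e9 Hz
Step 3: P = 4.4723328e-02 W
Step 4: P = 44.723 mW

44.723


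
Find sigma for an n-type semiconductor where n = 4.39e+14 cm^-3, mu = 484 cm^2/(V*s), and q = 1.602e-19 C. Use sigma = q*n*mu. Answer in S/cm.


Step 1: sigma = q * n * mu
Step 2: sigma = 1.602e-19 * 4.39e+14 * 484
Step 3: sigma = 3.404e-02 S/cm

3.404e-02


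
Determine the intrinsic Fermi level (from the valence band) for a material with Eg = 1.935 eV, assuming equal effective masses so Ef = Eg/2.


Step 1: For an intrinsic semiconductor, the Fermi level sits at midgap.
Step 2: Ef = Eg / 2 = 1.935 / 2 = 0.9675 eV

0.9675


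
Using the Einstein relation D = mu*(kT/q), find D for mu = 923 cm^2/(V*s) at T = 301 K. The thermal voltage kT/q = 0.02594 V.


Step 1: D = mu * (kT/q)
Step 2: D = 923 * 0.02594
Step 3: D = 23.94 cm^2/s

23.94


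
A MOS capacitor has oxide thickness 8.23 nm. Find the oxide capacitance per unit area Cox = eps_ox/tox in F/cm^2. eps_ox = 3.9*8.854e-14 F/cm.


Step 1: eps_ox = 3.9 * 8.854e-14 = 3.45306e-13 F/cm
Step 2: tox in cm = 8.23 nm * 1e-7 = 8.2300e-07 cm
Step 3: Cox = 3.45306e-13 / 8.2300e-07 = 4.20e-07 F/cm^2

4.20e-07


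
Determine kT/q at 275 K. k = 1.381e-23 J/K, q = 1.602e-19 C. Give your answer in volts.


Step 1: kT = 1.381e-23 * 275 = 3.79775e-21 J
Step 2: Vt = kT/q = 3.79775e-21 / 1.602e-19
Step 3: Vt = 0.02371 V

0.02371


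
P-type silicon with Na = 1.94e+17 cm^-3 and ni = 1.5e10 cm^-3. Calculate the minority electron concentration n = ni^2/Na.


Step 1: Majority hole concentration p ≈ Na = 1.94e+17 cm^-3
Step 2: n = ni^2 / Na = (1.5e10)^2 / 1.94e+17
Step 3: n = 1.16e+03 cm^-3

1.16e+03


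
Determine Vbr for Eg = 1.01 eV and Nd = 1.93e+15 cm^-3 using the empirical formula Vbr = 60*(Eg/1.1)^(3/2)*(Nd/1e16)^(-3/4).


Step 1: Eg/1.1 = 1.01/1.1 = 0.918182
Step 2: (Eg/1.1)^1.5 = 0.918182^1.5 = 0.879819
Step 3: (Nd/1e16)^(-0.75) = (0.193)^(-0.75) = 3.434251
Step 4: Vbr = 60 * 0.879819 * 3.434251 = 181.3 V

181.3


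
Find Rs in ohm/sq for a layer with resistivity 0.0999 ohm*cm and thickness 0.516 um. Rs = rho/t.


Step 1: Convert thickness to cm: t = 0.516 um = 5.1600e-05 cm
Step 2: Rs = rho / t = 0.0999 / 5.1600e-05
Step 3: Rs = 1936.0 ohm/sq

1936.0


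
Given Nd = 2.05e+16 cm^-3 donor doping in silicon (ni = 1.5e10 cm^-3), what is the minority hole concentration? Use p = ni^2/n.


Step 1: Since Nd >> ni, n ≈ Nd = 2.05e+16 cm^-3
Step 2: p = ni^2 / n = (1.5e10)^2 / 2.05e+16
Step 3: p = 2.25e20 / 2.05e+16 = 1.10e+04 cm^-3

1.10e+04


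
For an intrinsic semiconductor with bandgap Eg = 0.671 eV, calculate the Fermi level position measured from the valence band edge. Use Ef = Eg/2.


Step 1: For an intrinsic semiconductor, the Fermi level sits at midgap.
Step 2: Ef = Eg / 2 = 0.671 / 2 = 0.3355 eV

0.3355


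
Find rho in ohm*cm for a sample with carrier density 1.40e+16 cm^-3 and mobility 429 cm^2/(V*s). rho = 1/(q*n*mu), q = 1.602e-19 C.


Step 1: sigma = q * n * mu = 1.602e-19 * 1.40e+16 * 429 = 9.62161e-01 S/cm
Step 2: rho = 1 / sigma = 1 / 9.62161e-01 = 1.039 ohm*cm

1.039


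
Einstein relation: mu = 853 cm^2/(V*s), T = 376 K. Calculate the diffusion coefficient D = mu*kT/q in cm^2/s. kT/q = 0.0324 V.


Step 1: D = mu * (kT/q)
Step 2: D = 853 * 0.0324
Step 3: D = 27.64 cm^2/s

27.64


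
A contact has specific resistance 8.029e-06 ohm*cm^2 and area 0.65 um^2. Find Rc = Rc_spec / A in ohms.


Step 1: Convert area to cm^2: 0.65 um^2 = 6.5000e-09 cm^2
Step 2: Rc = Rc_spec / A = 8.029e-06 / 6.5000e-09
Step 3: Rc = 1.24e+03 ohms

1.24e+03


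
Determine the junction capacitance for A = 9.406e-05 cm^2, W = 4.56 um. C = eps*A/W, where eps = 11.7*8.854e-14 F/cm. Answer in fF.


Step 1: eps_Si = 11.7 * 8.854e-14 = 1.035918e-12 F/cm
Step 2: W in cm = 4.56 * 1e-4 = 4.56e-04 cm
Step 3: C = 1.035918e-12 * 9.406e-05 / 4.56e-04 = 2.136808e-13 F
Step 4: C = 213.68 fF

213.68


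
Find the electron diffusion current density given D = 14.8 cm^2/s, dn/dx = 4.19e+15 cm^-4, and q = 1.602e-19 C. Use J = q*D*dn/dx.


Step 1: J = q * D * (dn/dx)
Step 2: J = 1.602e-19 * 14.8 * 4.19e+15
Step 3: J = 9.93e-03 A/cm^2

9.93e-03


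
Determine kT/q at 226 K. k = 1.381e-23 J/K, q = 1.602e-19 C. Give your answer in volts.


Step 1: kT = 1.381e-23 * 226 = 3.12106e-21 J
Step 2: Vt = kT/q = 3.12106e-21 / 1.602e-19
Step 3: Vt = 0.01948 V

0.01948


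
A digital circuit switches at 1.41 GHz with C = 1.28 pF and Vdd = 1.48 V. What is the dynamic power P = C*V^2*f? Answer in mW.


Step 1: V^2 = 1.48^2 = 2.1904 V^2
Step 2: P = C*V^2*f = 1.28e-12 F * 2.1904 * 1.41e9 Hz
Step 3: P = 3.95323392e-03 W
Step 4: P = 3.953 mW

3.953


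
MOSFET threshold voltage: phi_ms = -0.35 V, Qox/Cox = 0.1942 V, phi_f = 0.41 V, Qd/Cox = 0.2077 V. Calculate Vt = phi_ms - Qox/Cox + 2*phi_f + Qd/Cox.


Step 1: Vt = phi_ms - Qox/Cox + 2*phi_f + Qd/Cox
Step 2: Vt = -0.35 - 0.1942 + 2*0.41 + 0.2077
Step 3: Vt = -0.35 - 0.1942 + 0.82 + 0.2077
Step 4: Vt = 0.4835 V

0.4835


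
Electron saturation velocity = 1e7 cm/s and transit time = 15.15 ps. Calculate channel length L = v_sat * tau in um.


Step 1: tau in seconds = 15.15 ps * 1e-12 = 1.5150e-11 s
Step 2: L = v_sat * tau = 1e7 * 1.5150e-11 = 1.5150e-04 cm
Step 3: L in um = 1.5150e-04 * 1e4 = 1.515 um

1.515


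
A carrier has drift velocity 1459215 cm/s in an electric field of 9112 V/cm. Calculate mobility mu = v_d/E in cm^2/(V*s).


Step 1: mu = v_d / E
Step 2: mu = 1459215 / 9112
Step 3: mu = 160.14 cm^2/(V*s)

160.14


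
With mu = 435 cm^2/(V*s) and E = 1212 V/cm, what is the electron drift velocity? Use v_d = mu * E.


Step 1: v_d = mu * E
Step 2: v_d = 435 * 1212 = 527220
Step 3: v_d = 5.27e+05 cm/s

5.27e+05


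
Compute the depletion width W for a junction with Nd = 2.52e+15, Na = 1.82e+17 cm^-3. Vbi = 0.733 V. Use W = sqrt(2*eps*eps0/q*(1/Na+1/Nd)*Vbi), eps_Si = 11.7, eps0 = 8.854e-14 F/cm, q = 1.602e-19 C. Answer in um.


Step 1: 1/Na + 1/Nd = 1/1.82e+17 + 1/2.52e+15 = 4.02320e-16
Step 2: 2*eps*eps0/q = 2*11.7*8.854e-14/1.602e-19 = 1.293281e+07
Step 3: W^2 = 1.293281e+07 * 4.02320e-16 * 0.733 = 3.81389e-09
Step 4: W = sqrt(3.81389e-09) = 6.176e-05 cm = 0.6176 um

0.6176


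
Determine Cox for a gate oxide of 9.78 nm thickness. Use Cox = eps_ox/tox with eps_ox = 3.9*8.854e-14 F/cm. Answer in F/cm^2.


Step 1: eps_ox = 3.9 * 8.854e-14 = 3.45306e-13 F/cm
Step 2: tox in cm = 9.78 nm * 1e-7 = 9.7800e-07 cm
Step 3: Cox = 3.45306e-13 / 9.7800e-07 = 3.53e-07 F/cm^2

3.53e-07


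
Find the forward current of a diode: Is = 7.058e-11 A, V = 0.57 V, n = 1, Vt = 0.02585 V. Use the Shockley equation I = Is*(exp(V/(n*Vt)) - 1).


Step 1: V/(n*Vt) = 0.57/(1*0.02585) = 22.0503
Step 2: exp(22.0503) = 3.7698e+09
Step 3: I = 7.058e-11 * (3.7698e+09 - 1) = 2.66e-01 A

2.66e-01


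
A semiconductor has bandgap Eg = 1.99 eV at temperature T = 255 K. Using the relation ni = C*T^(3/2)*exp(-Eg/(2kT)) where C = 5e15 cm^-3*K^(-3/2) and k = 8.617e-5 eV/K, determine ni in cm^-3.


Step 1: Compute kT = 8.617e-5 * 255 = 0.02197335 eV
Step 2: Exponent = -Eg/(2kT) = -1.99/(2*0.02197335) = -45.28213
Step 3: T^(3/2) = 255^1.5 = 4072.02
Step 4: ni = 5e15 * 4072.02 * exp(-45.28213) = 4.40e-01 cm^-3

4.40e-01


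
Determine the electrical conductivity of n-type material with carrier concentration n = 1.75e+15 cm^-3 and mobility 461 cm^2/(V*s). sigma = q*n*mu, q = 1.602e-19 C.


Step 1: sigma = q * n * mu
Step 2: sigma = 1.602e-19 * 1.75e+15 * 461
Step 3: sigma = 1.292e-01 S/cm

1.292e-01


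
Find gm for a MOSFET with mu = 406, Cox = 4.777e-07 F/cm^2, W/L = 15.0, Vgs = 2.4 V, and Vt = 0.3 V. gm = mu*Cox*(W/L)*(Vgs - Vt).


Step 1: Vov = Vgs - Vt = 2.4 - 0.3 = 2.1 V
Step 2: gm = mu * Cox * (W/L) * Vov
Step 3: gm = 406 * 4.777e-07 * 15.0 * 2.1 = 6.11e-03 S

6.11e-03


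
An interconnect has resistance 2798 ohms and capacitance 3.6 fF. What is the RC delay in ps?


Step 1: tau = R * C
Step 2: tau = 2798 * 3.6 fF = 2798 * 3.6e-15 F
Step 3: tau = 1.00728e-11 s = 10.0728 ps

10.0728


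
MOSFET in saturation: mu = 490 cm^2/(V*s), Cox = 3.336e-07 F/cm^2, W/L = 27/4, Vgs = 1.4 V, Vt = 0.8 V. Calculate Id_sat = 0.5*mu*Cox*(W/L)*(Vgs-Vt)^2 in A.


Step 1: Overdrive voltage Vov = Vgs - Vt = 1.4 - 0.8 = 0.6 V
Step 2: W/L = 27/4 = 6.75
Step 3: Id = 0.5 * 490 * 3.336e-07 * 6.75 * 0.6^2
Step 4: Id = 1.99e-04 A

1.99e-04


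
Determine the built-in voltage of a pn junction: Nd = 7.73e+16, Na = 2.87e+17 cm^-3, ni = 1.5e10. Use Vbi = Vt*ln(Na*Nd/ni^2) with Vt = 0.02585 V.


Step 1: Compute Na*Nd/ni^2 = 2.87e+17 * 7.73e+16 / (1.5e10)^2 = 9.8600e+13
Step 2: ln(9.8600e+13) = 32.2221
Step 3: Vbi = 0.02585 * 32.2221 = 0.833 V

0.833


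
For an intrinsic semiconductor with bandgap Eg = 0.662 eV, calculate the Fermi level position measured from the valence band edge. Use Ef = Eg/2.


Step 1: For an intrinsic semiconductor, the Fermi level sits at midgap.
Step 2: Ef = Eg / 2 = 0.662 / 2 = 0.331 eV

0.331


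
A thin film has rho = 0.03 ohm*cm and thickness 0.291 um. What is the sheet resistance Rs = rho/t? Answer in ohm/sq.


Step 1: Convert thickness to cm: t = 0.291 um = 2.9100e-05 cm
Step 2: Rs = rho / t = 0.03 / 2.9100e-05
Step 3: Rs = 1030.9 ohm/sq

1030.9


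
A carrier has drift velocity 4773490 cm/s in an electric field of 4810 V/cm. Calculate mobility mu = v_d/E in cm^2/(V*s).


Step 1: mu = v_d / E
Step 2: mu = 4773490 / 4810
Step 3: mu = 992.41 cm^2/(V*s)

992.41


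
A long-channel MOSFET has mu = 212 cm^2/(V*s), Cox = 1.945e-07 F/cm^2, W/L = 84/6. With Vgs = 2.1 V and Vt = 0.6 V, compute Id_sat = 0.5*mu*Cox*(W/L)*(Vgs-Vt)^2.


Step 1: Overdrive voltage Vov = Vgs - Vt = 2.1 - 0.6 = 1.5 V
Step 2: W/L = 84/6 = 14
Step 3: Id = 0.5 * 212 * 1.945e-07 * 14 * 1.5^2
Step 4: Id = 6.49e-04 A

6.49e-04


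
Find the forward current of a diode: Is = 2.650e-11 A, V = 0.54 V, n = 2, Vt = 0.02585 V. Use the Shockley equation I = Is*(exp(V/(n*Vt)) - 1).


Step 1: V/(n*Vt) = 0.54/(2*0.02585) = 10.4449
Step 2: exp(10.4449) = 3.4369e+04
Step 3: I = 2.650e-11 * (3.4369e+04 - 1) = 9.11e-07 A

9.11e-07


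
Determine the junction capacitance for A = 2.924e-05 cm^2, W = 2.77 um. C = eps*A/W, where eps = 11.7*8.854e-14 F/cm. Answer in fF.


Step 1: eps_Si = 11.7 * 8.854e-14 = 1.035918e-12 F/cm
Step 2: W in cm = 2.77 * 1e-4 = 2.77e-04 cm
Step 3: C = 1.035918e-12 * 2.924e-05 / 2.77e-04 = 1.093511e-13 F
Step 4: C = 109.35 fF

109.35


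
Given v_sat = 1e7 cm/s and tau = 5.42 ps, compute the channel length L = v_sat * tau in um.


Step 1: tau in seconds = 5.42 ps * 1e-12 = 5.4200e-12 s
Step 2: L = v_sat * tau = 1e7 * 5.4200e-12 = 5.4200e-05 cm
Step 3: L in um = 5.4200e-05 * 1e4 = 0.542 um

0.542


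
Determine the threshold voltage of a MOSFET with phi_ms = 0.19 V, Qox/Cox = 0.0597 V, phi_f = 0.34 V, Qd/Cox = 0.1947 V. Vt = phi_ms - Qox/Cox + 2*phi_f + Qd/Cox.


Step 1: Vt = phi_ms - Qox/Cox + 2*phi_f + Qd/Cox
Step 2: Vt = 0.19 - 0.0597 + 2*0.34 + 0.1947
Step 3: Vt = 0.19 - 0.0597 + 0.68 + 0.1947
Step 4: Vt = 1.005 V

1.005


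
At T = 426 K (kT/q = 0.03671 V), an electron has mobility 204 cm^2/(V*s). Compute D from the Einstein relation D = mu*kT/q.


Step 1: D = mu * (kT/q)
Step 2: D = 204 * 0.03671
Step 3: D = 7.49 cm^2/s

7.49


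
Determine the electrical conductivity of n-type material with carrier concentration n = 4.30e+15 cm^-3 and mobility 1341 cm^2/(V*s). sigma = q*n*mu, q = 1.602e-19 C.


Step 1: sigma = q * n * mu
Step 2: sigma = 1.602e-19 * 4.30e+15 * 1341
Step 3: sigma = 9.238e-01 S/cm

9.238e-01


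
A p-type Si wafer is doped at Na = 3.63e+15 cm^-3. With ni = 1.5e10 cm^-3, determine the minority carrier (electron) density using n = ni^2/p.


Step 1: Majority hole concentration p ≈ Na = 3.63e+15 cm^-3
Step 2: n = ni^2 / Na = (1.5e10)^2 / 3.63e+15
Step 3: n = 6.20e+04 cm^-3

6.20e+04


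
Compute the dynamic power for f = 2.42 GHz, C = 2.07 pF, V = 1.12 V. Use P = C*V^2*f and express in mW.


Step 1: V^2 = 1.12^2 = 1.2544 V^2
Step 2: P = C*V^2*f = 2.07e-12 F * 1.2544 * 2.42e9 Hz
Step 3: P = 6.28379136e-03 W
Step 4: P = 6.284 mW

6.284


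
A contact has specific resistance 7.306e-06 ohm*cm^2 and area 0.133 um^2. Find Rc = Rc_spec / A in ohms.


Step 1: Convert area to cm^2: 0.133 um^2 = 1.3300e-09 cm^2
Step 2: Rc = Rc_spec / A = 7.306e-06 / 1.3300e-09
Step 3: Rc = 5.49e+03 ohms

5.49e+03


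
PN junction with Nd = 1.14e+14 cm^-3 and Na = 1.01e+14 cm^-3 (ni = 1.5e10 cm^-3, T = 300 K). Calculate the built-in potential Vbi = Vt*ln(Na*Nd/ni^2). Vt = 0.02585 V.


Step 1: Compute Na*Nd/ni^2 = 1.01e+14 * 1.14e+14 / (1.5e10)^2 = 5.1173e+07
Step 2: ln(5.1173e+07) = 17.7507
Step 3: Vbi = 0.02585 * 17.7507 = 0.459 V

0.459


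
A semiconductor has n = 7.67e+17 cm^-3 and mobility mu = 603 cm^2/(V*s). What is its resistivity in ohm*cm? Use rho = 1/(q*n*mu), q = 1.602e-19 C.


Step 1: sigma = q * n * mu = 1.602e-19 * 7.67e+17 * 603 = 7.40927e+01 S/cm
Step 2: rho = 1 / sigma = 1 / 7.40927e+01 = 0.0135 ohm*cm

0.0135


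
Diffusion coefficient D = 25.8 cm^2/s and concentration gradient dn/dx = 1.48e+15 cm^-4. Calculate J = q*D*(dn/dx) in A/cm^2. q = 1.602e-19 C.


Step 1: J = q * D * (dn/dx)
Step 2: J = 1.602e-19 * 25.8 * 1.48e+15
Step 3: J = 6.12e-03 A/cm^2

6.12e-03


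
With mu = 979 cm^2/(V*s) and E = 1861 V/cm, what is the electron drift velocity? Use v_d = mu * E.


Step 1: v_d = mu * E
Step 2: v_d = 979 * 1861 = 1821919
Step 3: v_d = 1.82e+06 cm/s

1.82e+06


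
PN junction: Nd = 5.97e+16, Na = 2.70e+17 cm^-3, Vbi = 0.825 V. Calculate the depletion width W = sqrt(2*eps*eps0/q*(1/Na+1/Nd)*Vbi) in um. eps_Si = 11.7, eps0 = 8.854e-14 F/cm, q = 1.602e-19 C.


Step 1: 1/Na + 1/Nd = 1/2.70e+17 + 1/5.97e+16 = 2.04541e-17
Step 2: 2*eps*eps0/q = 2*11.7*8.854e-14/1.602e-19 = 1.293281e+07
Step 3: W^2 = 1.293281e+07 * 2.04541e-17 * 0.825 = 2.18236e-10
Step 4: W = sqrt(2.18236e-10) = 1.477e-05 cm = 0.1477 um

0.1477


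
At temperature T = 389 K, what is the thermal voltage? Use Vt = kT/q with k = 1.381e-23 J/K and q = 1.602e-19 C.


Step 1: kT = 1.381e-23 * 389 = 5.37209e-21 J
Step 2: Vt = kT/q = 5.37209e-21 / 1.602e-19
Step 3: Vt = 0.03353 V

0.03353


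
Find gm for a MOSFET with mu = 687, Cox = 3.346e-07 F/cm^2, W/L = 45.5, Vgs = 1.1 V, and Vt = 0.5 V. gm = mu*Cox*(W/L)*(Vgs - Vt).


Step 1: Vov = Vgs - Vt = 1.1 - 0.5 = 0.6 V
Step 2: gm = mu * Cox * (W/L) * Vov
Step 3: gm = 687 * 3.346e-07 * 45.5 * 0.6 = 6.28e-03 S

6.28e-03


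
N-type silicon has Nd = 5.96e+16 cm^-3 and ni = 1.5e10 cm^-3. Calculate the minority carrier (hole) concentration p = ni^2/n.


Step 1: Since Nd >> ni, n ≈ Nd = 5.96e+16 cm^-3
Step 2: p = ni^2 / n = (1.5e10)^2 / 5.96e+16
Step 3: p = 2.25e20 / 5.96e+16 = 3.78e+03 cm^-3

3.78e+03


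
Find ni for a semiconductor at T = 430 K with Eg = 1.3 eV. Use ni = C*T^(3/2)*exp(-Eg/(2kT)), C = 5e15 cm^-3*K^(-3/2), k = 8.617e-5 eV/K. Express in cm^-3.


Step 1: Compute kT = 8.617e-5 * 430 = 0.0370531 eV
Step 2: Exponent = -Eg/(2kT) = -1.3/(2*0.0370531) = -17.54239
Step 3: T^(3/2) = 430^1.5 = 8916.67
Step 4: ni = 5e15 * 8916.67 * exp(-17.54239) = 1.07e+12 cm^-3

1.07e+12


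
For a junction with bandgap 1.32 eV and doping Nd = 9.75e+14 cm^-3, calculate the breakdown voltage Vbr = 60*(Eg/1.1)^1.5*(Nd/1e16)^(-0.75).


Step 1: Eg/1.1 = 1.32/1.1 = 1.200000
Step 2: (Eg/1.1)^1.5 = 1.200000^1.5 = 1.314534
Step 3: (Nd/1e16)^(-0.75) = (0.0975)^(-0.75) = 5.731213
Step 4: Vbr = 60 * 1.314534 * 5.731213 = 452.0 V

452.0


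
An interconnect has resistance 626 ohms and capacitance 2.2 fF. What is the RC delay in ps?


Step 1: tau = R * C
Step 2: tau = 626 * 2.2 fF = 626 * 2.2e-15 F
Step 3: tau = 1.3772e-12 s = 1.3772 ps

1.3772


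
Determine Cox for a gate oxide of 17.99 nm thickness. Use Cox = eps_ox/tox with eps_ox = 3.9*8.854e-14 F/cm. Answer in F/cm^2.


Step 1: eps_ox = 3.9 * 8.854e-14 = 3.45306e-13 F/cm
Step 2: tox in cm = 17.99 nm * 1e-7 = 1.7990e-06 cm
Step 3: Cox = 3.45306e-13 / 1.7990e-06 = 1.92e-07 F/cm^2

1.92e-07


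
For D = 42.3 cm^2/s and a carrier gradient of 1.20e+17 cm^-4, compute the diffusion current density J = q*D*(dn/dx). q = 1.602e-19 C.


Step 1: J = q * D * (dn/dx)
Step 2: J = 1.602e-19 * 42.3 * 1.20e+17
Step 3: J = 8.13e-01 A/cm^2

8.13e-01


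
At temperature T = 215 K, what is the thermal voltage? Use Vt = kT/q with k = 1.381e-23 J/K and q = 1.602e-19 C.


Step 1: kT = 1.381e-23 * 215 = 2.96915e-21 J
Step 2: Vt = kT/q = 2.96915e-21 / 1.602e-19
Step 3: Vt = 0.01853 V

0.01853


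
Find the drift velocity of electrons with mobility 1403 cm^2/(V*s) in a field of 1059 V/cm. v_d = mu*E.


Step 1: v_d = mu * E
Step 2: v_d = 1403 * 1059 = 1485777
Step 3: v_d = 1.49e+06 cm/s

1.49e+06


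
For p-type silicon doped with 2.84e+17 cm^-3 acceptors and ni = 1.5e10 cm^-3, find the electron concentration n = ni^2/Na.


Step 1: Majority hole concentration p ≈ Na = 2.84e+17 cm^-3
Step 2: n = ni^2 / Na = (1.5e10)^2 / 2.84e+17
Step 3: n = 7.92e+02 cm^-3

7.92e+02


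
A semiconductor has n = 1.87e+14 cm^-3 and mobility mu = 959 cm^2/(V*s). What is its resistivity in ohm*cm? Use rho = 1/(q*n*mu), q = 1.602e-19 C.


Step 1: sigma = q * n * mu = 1.602e-19 * 1.87e+14 * 959 = 2.87291e-02 S/cm
Step 2: rho = 1 / sigma = 1 / 2.87291e-02 = 34.81 ohm*cm

34.81


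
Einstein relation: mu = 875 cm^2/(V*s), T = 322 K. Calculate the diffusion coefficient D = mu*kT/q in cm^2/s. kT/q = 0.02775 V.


Step 1: D = mu * (kT/q)
Step 2: D = 875 * 0.02775
Step 3: D = 24.28 cm^2/s

24.28


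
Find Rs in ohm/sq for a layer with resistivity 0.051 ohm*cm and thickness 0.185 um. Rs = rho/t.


Step 1: Convert thickness to cm: t = 0.185 um = 1.8500e-05 cm
Step 2: Rs = rho / t = 0.051 / 1.8500e-05
Step 3: Rs = 2756.8 ohm/sq

2756.8


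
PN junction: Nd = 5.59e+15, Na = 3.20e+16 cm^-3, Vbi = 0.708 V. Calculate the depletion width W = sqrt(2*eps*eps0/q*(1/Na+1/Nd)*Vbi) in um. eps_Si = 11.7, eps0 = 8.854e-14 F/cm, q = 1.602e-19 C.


Step 1: 1/Na + 1/Nd = 1/3.20e+16 + 1/5.59e+15 = 2.10141e-16
Step 2: 2*eps*eps0/q = 2*11.7*8.854e-14/1.602e-19 = 1.293281e+07
Step 3: W^2 = 1.293281e+07 * 2.10141e-16 * 0.708 = 1.92414e-09
Step 4: W = sqrt(1.92414e-09) = 4.387e-05 cm = 0.4387 um

0.4387


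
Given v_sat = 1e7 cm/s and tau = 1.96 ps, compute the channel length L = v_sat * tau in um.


Step 1: tau in seconds = 1.96 ps * 1e-12 = 1.9600e-12 s
Step 2: L = v_sat * tau = 1e7 * 1.9600e-12 = 1.9600e-05 cm
Step 3: L in um = 1.9600e-05 * 1e4 = 0.196 um

0.196


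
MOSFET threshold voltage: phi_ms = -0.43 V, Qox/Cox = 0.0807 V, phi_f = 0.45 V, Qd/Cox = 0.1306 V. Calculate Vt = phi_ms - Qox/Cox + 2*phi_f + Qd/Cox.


Step 1: Vt = phi_ms - Qox/Cox + 2*phi_f + Qd/Cox
Step 2: Vt = -0.43 - 0.0807 + 2*0.45 + 0.1306
Step 3: Vt = -0.43 - 0.0807 + 0.9 + 0.1306
Step 4: Vt = 0.5199 V

0.5199


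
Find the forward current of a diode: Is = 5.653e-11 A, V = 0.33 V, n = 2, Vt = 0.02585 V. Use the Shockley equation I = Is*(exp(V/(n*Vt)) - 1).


Step 1: V/(n*Vt) = 0.33/(2*0.02585) = 6.3830
Step 2: exp(6.3830) = 5.9170e+02
Step 3: I = 5.653e-11 * (5.9170e+02 - 1) = 3.34e-08 A

3.34e-08


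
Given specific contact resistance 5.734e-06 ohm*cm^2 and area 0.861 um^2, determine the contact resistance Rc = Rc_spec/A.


Step 1: Convert area to cm^2: 0.861 um^2 = 8.6100e-09 cm^2
Step 2: Rc = Rc_spec / A = 5.734e-06 / 8.6100e-09
Step 3: Rc = 6.66e+02 ohms

6.66e+02


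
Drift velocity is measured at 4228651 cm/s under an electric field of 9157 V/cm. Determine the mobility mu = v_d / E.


Step 1: mu = v_d / E
Step 2: mu = 4228651 / 9157
Step 3: mu = 461.79 cm^2/(V*s)

461.79


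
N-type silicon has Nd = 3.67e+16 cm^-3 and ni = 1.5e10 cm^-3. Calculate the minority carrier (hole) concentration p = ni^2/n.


Step 1: Since Nd >> ni, n ≈ Nd = 3.67e+16 cm^-3
Step 2: p = ni^2 / n = (1.5e10)^2 / 3.67e+16
Step 3: p = 2.25e20 / 3.67e+16 = 6.13e+03 cm^-3

6.13e+03


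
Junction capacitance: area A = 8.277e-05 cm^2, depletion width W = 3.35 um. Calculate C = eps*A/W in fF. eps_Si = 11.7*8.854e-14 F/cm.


Step 1: eps_Si = 11.7 * 8.854e-14 = 1.035918e-12 F/cm
Step 2: W in cm = 3.35 * 1e-4 = 3.35e-04 cm
Step 3: C = 1.035918e-12 * 8.277e-05 / 3.35e-04 = 2.559491e-13 F
Step 4: C = 255.95 fF

255.95
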